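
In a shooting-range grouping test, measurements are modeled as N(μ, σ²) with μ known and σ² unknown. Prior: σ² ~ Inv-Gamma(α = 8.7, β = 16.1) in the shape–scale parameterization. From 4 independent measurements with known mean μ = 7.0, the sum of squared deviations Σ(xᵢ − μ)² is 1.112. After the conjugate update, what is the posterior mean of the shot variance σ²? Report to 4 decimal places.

With known mean μ and an Inverse-Gamma(α, β) prior on σ², the Normal likelihood is conjugate: posterior is Inv-Gamma(α + n/2, β + Σ(xᵢ−μ)²/2).
Posterior: Inv-Gamma(8.7 + 4/2, 16.1 + 1.112/2) = Inv-Gamma(10.70, 16.6560).
E[σ²|data] = β/(α−1) = 16.6560/9.70 = 1.7171.

1.7171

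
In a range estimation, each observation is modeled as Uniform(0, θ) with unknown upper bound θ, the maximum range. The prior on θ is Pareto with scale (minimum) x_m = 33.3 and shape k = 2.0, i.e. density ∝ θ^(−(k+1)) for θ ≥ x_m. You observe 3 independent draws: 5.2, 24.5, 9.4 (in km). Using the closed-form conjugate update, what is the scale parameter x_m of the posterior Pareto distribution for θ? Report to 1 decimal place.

33.3

A Pareto(scale x_m, shape k) prior on the upper bound θ of Uniform(0, θ) is conjugate: posterior is Pareto(max(x_m, max xᵢ), k + n).
Sample maximum = 24.5; prior scale x_m = 33.3 → posterior scale = max = 33.3.
Posterior shape = 2.0 + 3 = 5.0.
Posterior scale x_m = 33.3.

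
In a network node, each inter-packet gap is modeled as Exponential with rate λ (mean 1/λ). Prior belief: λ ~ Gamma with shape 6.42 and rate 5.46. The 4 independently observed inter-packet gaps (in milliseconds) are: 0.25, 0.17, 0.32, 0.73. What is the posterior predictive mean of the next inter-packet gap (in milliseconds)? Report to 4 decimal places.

With a Gamma(shape α, rate β) prior on the exponential rate λ, the posterior after n observations with total T = Σxᵢ is Gamma(α+n, β+T).
Sum of observations T = 1.47 milliseconds; n = 4.
Posterior: Gamma(6.42+4, 5.46+1.47) = Gamma(10.42, 6.93).
The predictive distribution for the next observation is Lomax; its mean is β/(α−1) = 6.93/9.42 = 0.7357.

0.7357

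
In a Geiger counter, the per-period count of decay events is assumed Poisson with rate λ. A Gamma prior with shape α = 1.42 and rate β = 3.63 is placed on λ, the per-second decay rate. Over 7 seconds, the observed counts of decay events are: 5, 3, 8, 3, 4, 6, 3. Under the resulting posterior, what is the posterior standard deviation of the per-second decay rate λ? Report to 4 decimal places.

With a Gamma(shape α, rate β) prior, the Poisson likelihood is conjugate: the posterior is Gamma(α + ΣXᵢ, β + n).
Sum of counts S = 32 over n = 7 seconds.
Posterior: Gamma(α+S, β+n) = Gamma(1.42+32, 3.63+7) = Gamma(33.42, 10.63).
SD = √α/β = √33.42/10.63 = 0.5438.

0.5438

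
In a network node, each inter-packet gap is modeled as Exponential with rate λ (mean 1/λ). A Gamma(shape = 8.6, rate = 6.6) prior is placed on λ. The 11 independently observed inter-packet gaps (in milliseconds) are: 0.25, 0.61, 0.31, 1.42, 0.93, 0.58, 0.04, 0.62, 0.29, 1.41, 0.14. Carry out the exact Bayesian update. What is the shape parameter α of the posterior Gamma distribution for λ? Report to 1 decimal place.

19.6

With a Gamma(shape α, rate β) prior on the exponential rate λ, the posterior after n observations with total T = Σxᵢ is Gamma(α+n, β+T).
Sum of observations T = 6.60 milliseconds; n = 11.
Posterior: Gamma(8.6+11, 6.6+6.60) = Gamma(19.6, 13.20).
Posterior α = 19.6.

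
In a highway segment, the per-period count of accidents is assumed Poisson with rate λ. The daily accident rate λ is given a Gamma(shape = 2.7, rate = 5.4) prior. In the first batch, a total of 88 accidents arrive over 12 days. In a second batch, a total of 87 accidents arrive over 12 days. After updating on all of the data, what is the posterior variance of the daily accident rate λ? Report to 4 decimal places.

With a Gamma(shape α, rate β) prior, the Poisson likelihood is conjugate: the posterior is Gamma(α + ΣXᵢ, β + n).
After batch 1: Gamma(α+S, β+n) = Gamma(2.7+88, 5.4+12) = Gamma(90.7, 17.4).
After batch 2: Gamma(α+S, β+n) = Gamma(90.7+87, 17.4+12) = Gamma(177.7, 29.4).
Var = α/β² = 177.7/29.4² = 0.2056.

0.2056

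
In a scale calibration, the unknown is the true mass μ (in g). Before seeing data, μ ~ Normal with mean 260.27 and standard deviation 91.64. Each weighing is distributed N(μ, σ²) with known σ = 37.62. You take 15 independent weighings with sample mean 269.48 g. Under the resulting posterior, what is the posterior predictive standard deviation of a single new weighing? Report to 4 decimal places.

For Normal data with known variance σ², a Normal(μ₀, σ₀²) prior on μ is conjugate. Posterior precision = 1/σ₀² + n/σ²; posterior mean is the precision-weighted average of μ₀ and x̄.
σ₀² = 91.64² = 8397.8896, σ² = 37.62² = 1415.2644; σ² + n·σ₀² = 1415.2644 + 15·8397.8896 = 127383.6084.
Posterior precision = 1/σ₀² + n/σ² = 1/8397.8896 + 15/1415.2644 = (σ² + n·σ₀²)/(σ₀²σ²) = 127383.6084/(8397.8896·1415.2644); posterior variance σₙ² = σ₀²σ²/(σ² + n·σ₀²) = 8397.8896·1415.2644/127383.6084 = 93.302697.
Predictive variance for one new observation = σₙ² + σ² = 8397.8896·1415.2644/127383.6084 + 1415.2644 = σ²·(σ₀² + 127383.6084)/127383.6084 = 1415.2644·135781.498/127383.6084 = 1508.567097; SD = √(1415.2644·135781.498/127383.6084) = 38.8403.

38.8403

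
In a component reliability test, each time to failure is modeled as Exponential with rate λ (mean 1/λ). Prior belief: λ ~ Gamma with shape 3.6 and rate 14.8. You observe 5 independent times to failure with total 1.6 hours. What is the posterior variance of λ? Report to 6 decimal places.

With a Gamma(shape α, rate β) prior on the exponential rate λ, the posterior after n observations with total T = Σxᵢ is Gamma(α+n, β+T).
Posterior: Gamma(3.6+5, 14.8+1.6) = Gamma(8.6, 16.4).
Var = α/β² = 0.031975.

0.031975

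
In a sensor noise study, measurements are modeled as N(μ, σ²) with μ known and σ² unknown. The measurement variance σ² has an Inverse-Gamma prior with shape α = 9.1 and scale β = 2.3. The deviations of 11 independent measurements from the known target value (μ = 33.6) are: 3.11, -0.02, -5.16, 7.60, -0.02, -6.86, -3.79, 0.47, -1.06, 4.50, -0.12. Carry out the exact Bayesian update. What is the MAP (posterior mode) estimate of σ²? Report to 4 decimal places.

With known mean μ and an Inverse-Gamma(α, β) prior on σ², the Normal likelihood is conjugate: posterior is Inv-Gamma(α + n/2, β + Σ(xᵢ−μ)²/2).
Σ(xᵢ−μ)² = (3.11)² + (-0.02)² + (-5.16)² + (7.60)² + (-0.02)² + (-6.86)² + (-3.79)² + (0.47)² + (-1.06)² + (4.50)² + (-0.12)² = 177.0911.
Posterior: Inv-Gamma(9.1 + 11/2, 2.3 + 177.0911/2) = Inv-Gamma(14.60, 90.84555).
Mode = β/(α+1) = 90.84555/15.60 = 5.8234.

5.8234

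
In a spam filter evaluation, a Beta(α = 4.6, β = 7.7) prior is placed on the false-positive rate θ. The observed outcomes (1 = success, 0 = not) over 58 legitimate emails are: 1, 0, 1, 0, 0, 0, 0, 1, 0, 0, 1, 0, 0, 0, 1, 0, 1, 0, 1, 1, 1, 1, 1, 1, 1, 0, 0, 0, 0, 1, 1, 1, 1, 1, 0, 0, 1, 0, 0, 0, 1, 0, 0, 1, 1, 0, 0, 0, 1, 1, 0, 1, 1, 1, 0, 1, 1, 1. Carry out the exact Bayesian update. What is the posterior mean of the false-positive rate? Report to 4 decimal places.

The Beta prior is conjugate to a Binomial/Bernoulli likelihood; the update adds successes to α and failures to β.
Posterior: Beta(α+k, β+n−k) = Beta(4.6+30, 7.7+28) = Beta(34.6, 35.7).
Posterior mean = α/(α+β) = 34.6/70.3 = 0.4922.

0.4922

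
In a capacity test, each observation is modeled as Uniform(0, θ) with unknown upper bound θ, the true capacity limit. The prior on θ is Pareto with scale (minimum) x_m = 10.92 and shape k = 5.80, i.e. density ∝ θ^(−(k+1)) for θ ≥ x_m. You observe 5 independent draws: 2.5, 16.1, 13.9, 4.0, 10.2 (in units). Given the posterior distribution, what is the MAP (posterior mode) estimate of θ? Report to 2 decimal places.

A Pareto(scale x_m, shape k) prior on the upper bound θ of Uniform(0, θ) is conjugate: posterior is Pareto(max(x_m, max xᵢ), k + n).
Sample maximum = 16.1; prior scale x_m = 10.92 → posterior scale = max = 16.10.
Posterior shape = 5.80 + 5 = 10.80.
The Pareto density is decreasing on [x_m, ∞), so the mode is x_m = 16.10.

16.10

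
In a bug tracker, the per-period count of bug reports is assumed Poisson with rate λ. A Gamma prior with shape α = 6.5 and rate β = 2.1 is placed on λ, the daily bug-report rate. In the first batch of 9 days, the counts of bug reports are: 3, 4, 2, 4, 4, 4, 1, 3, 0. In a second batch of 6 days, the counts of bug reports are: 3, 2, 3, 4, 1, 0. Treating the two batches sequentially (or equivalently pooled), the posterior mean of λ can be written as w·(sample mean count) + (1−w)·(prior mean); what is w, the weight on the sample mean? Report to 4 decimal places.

0.8772

With a Gamma(shape α, rate β) prior, the Poisson likelihood is conjugate: the posterior is Gamma(α + ΣXᵢ, β + n).
Total number of days: n = 9 + 6 = 15.
Posterior mean = (α₀+S)/(β₀+n) = [n/(β₀+n)]·(S/n) + [β₀/(β₀+n)]·(α₀/β₀), so only n and β₀ enter the weight.
Weight on data w = n/(β₀+n) = 15/(2.1+15) = 15/17.1 = 0.8772.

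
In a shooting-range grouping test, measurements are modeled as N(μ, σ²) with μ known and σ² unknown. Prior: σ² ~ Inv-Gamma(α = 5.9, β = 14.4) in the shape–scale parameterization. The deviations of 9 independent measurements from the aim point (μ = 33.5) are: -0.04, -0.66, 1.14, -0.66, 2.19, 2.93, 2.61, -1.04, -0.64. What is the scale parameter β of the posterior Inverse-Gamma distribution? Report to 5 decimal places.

26.32835

With known mean μ and an Inverse-Gamma(α, β) prior on σ², the Normal likelihood is conjugate: posterior is Inv-Gamma(α + n/2, β + Σ(xᵢ−μ)²/2).
Σ(xᵢ−μ)² = (-0.04)² + (-0.66)² + (1.14)² + (-0.66)² + (2.19)² + (2.93)² + (2.61)² + (-1.04)² + (-0.64)² = 23.8567.
Posterior: Inv-Gamma(5.9 + 9/2, 14.4 + 23.8567/2) = Inv-Gamma(10.40, 26.32835).
Posterior β = 26.32835.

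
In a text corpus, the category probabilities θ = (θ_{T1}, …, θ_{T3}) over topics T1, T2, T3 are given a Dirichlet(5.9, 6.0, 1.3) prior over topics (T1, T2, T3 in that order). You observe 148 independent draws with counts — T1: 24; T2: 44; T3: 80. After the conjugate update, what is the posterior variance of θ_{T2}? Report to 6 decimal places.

0.001319

The Dirichlet prior is conjugate to the Multinomial likelihood: each posterior αⱼ = prior αⱼ + observed count nⱼ.
Posterior concentration: (29.9, 50.0, 81.3), total = 161.2.
Var[θ_j] = α_j(Σα−α_j)/((Σα)²(Σα+1)) = 50.0·111.2/(161.2²·162.2) = 0.001319.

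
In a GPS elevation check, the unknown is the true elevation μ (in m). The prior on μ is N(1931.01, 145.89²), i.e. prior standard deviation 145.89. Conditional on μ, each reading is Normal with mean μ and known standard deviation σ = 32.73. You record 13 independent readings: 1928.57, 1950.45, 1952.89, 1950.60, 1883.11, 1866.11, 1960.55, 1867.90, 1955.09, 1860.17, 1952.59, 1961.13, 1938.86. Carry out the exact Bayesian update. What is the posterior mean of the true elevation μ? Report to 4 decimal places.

1925.2546

For Normal data with known variance σ², a Normal(μ₀, σ₀²) prior on μ is conjugate. Posterior precision = 1/σ₀² + n/σ²; posterior mean is the precision-weighted average of μ₀ and x̄.
Σxᵢ = 1928.57 + 1950.45 + 1952.89 + 1950.60 + 1883.11 + 1866.11 + 1960.55 + 1867.90 + 1955.09 + 1860.17 + 1952.59 + 1961.13 + 1938.86 = 25028.02, so n·x̄ = 25028.02.
σ₀² = 145.89² = 21283.8921, σ² = 32.73² = 1071.2529; σ² + n·σ₀² = 1071.2529 + 13·21283.8921 = 277761.8502.
Posterior mean = (μ₀/σ₀² + n·x̄/σ²)/(1/σ₀² + n/σ²) = (σ²·μ₀ + σ₀²·n·x̄)/(σ² + n·σ₀²) = (1071.2529·1931.01 + 21283.8921·25028.02)/277761.8502 = 534762277.219071/277761.8502 = 1925.2546.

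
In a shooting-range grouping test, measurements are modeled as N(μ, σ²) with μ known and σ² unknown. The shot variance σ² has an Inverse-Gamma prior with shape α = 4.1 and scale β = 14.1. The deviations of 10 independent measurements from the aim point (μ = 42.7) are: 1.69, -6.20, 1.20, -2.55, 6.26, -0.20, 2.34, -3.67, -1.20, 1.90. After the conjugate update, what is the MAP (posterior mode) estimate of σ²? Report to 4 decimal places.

6.9634

With known mean μ and an Inverse-Gamma(α, β) prior on σ², the Normal likelihood is conjugate: posterior is Inv-Gamma(α + n/2, β + Σ(xᵢ−μ)²/2).
Σ(xᵢ−μ)² = (1.69)² + (-6.20)² + (1.20)² + (-2.55)² + (6.26)² + (-0.20)² + (2.34)² + (-3.67)² + (-1.20)² + (1.90)² = 112.4607.
Posterior: Inv-Gamma(4.1 + 10/2, 14.1 + 112.4607/2) = Inv-Gamma(9.10, 70.33035).
Mode = β/(α+1) = 70.33035/10.10 = 6.9634.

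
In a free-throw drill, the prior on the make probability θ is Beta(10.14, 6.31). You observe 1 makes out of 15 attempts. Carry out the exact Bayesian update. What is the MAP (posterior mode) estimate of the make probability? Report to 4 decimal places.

The Beta prior is conjugate to a Binomial/Bernoulli likelihood; the update adds successes to α and failures to β.
Posterior: Beta(α+k, β+n−k) = Beta(10.14+1, 6.31+14) = Beta(11.14, 20.31).
Mode of Beta(a,b) for a,b>1 is (a−1)/(a+b−2) = 10.14/29.45 = 0.3443.

0.3443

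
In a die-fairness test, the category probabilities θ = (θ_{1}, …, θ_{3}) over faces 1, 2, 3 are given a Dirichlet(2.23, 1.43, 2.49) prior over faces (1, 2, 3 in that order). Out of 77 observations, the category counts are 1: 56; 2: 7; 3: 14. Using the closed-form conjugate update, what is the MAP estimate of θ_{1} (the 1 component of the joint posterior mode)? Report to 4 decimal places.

The Dirichlet prior is conjugate to the Multinomial likelihood: each posterior αⱼ = prior αⱼ + observed count nⱼ.
Posterior concentration: (58.23, 8.43, 16.49), total = 83.15.
Joint mode component: (α_{1}−1)/(Σα−K) = 57.23/80.15 = 0.7140.

0.7140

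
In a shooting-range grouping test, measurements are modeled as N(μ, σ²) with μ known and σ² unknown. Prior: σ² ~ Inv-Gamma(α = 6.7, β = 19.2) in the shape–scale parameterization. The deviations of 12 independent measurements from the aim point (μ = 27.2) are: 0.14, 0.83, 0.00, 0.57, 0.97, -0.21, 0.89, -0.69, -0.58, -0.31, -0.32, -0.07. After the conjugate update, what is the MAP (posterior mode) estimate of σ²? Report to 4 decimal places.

1.5411

With known mean μ and an Inverse-Gamma(α, β) prior on σ², the Normal likelihood is conjugate: posterior is Inv-Gamma(α + n/2, β + Σ(xᵢ−μ)²/2).
Σ(xᵢ−μ)² = (0.14)² + (0.83)² + (0.00)² + (0.57)² + (0.97)² + (-0.21)² + (0.89)² + (-0.69)² + (-0.58)² + (-0.31)² + (-0.32)² + (-0.07)² = 3.8264.
Posterior: Inv-Gamma(6.7 + 12/2, 19.2 + 3.8264/2) = Inv-Gamma(12.70, 21.11320).
Mode = β/(α+1) = 21.11320/13.70 = 1.5411.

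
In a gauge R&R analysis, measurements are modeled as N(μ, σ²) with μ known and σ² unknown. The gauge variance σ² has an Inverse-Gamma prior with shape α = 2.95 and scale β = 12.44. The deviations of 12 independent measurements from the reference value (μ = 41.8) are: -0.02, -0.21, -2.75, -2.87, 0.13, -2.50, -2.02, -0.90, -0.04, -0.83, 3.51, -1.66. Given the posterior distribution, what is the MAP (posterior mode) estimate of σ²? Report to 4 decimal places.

With known mean μ and an Inverse-Gamma(α, β) prior on σ², the Normal likelihood is conjugate: posterior is Inv-Gamma(α + n/2, β + Σ(xᵢ−μ)²/2).
Σ(xᵢ−μ)² = (-0.02)² + (-0.21)² + (-2.75)² + (-2.87)² + (0.13)² + (-2.50)² + (-2.02)² + (-0.90)² + (-0.04)² + (-0.83)² + (3.51)² + (-1.66)² = 42.7674.
Posterior: Inv-Gamma(2.95 + 12/2, 12.44 + 42.7674/2) = Inv-Gamma(8.95, 33.82370).
Mode = β/(α+1) = 33.82370/9.95 = 3.3994.

3.3994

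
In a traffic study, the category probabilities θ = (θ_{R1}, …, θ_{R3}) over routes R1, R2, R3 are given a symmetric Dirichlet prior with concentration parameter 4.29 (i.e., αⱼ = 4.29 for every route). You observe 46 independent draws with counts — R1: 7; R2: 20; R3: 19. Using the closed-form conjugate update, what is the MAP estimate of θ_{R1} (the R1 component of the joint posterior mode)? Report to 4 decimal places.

The Dirichlet prior is conjugate to the Multinomial likelihood: each posterior αⱼ = prior αⱼ + observed count nⱼ.
Posterior concentration: (11.29, 24.29, 23.29), total = 58.87.
Joint mode component: (α_{R1}−1)/(Σα−K) = 10.29/55.87 = 0.1842.

0.1842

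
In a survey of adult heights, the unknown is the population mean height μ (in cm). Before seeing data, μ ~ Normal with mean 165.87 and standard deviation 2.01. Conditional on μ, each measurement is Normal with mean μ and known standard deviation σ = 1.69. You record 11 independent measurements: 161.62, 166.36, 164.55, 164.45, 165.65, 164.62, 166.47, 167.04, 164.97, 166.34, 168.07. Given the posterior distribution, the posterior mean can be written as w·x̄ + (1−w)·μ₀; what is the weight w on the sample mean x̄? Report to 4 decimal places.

0.9396

For Normal data with known variance σ², a Normal(μ₀, σ₀²) prior on μ is conjugate. Posterior precision = 1/σ₀² + n/σ²; posterior mean is the precision-weighted average of μ₀ and x̄.
σ₀² = 2.01² = 4.0401, σ² = 1.69² = 2.8561. Prior precision 1/σ₀² = 1/4.0401; data precision n/σ² = 11/2.8561.
w = (n/σ²)/(1/σ₀² + n/σ²) = n·σ₀²/(σ² + n·σ₀²) = 11·4.0401/(2.8561 + 11·4.0401) = 44.4411/47.2972 = 0.9396.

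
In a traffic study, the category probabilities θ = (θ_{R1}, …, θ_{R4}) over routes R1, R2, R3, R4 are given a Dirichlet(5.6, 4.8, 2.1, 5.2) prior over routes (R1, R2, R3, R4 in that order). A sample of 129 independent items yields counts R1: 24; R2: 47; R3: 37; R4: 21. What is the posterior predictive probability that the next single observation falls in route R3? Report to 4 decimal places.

The Dirichlet prior is conjugate to the Multinomial likelihood: each posterior αⱼ = prior αⱼ + observed count nⱼ.
Posterior concentration: (29.6, 51.8, 39.1, 26.2), total = 146.7.
P(next = R3 | data) = α_{R3}/Σα = 0.2665.

0.2665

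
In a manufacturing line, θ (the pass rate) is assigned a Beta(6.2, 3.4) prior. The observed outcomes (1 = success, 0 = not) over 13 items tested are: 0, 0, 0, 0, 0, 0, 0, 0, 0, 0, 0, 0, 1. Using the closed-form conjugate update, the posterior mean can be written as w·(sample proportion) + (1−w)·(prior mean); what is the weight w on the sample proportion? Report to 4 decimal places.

The Beta prior is conjugate to a Binomial/Bernoulli likelihood; the update adds successes to α and failures to β.
Posterior mean = (α₀+k)/(α₀+β₀+n) = [n/(α₀+β₀+n)]·(k/n) + [(α₀+β₀)/(α₀+β₀+n)]·α₀/(α₀+β₀), so only n and the prior enter the weight.
The weight on the data is w = n/(α₀+β₀+n) = 13/(6.2+3.4+13) = 13/22.6 = 0.5752.

0.5752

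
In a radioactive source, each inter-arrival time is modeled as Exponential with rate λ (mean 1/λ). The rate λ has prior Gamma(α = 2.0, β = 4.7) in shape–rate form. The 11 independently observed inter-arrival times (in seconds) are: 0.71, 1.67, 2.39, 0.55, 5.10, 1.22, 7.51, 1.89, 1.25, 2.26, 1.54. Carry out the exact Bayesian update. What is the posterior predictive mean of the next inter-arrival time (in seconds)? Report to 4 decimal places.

With a Gamma(shape α, rate β) prior on the exponential rate λ, the posterior after n observations with total T = Σxᵢ is Gamma(α+n, β+T).
Sum of observations T = 26.09 seconds; n = 11.
Posterior: Gamma(2.0+11, 4.7+26.09) = Gamma(13.0, 30.79).
The predictive distribution for the next observation is Lomax; its mean is β/(α−1) = 30.79/12.0 = 2.5658.

2.5658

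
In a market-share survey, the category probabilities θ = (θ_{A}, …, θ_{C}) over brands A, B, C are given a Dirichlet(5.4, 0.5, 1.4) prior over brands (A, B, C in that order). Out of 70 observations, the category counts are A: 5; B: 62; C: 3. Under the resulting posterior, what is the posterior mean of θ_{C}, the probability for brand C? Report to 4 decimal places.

The Dirichlet prior is conjugate to the Multinomial likelihood: each posterior αⱼ = prior αⱼ + observed count nⱼ.
Posterior concentration: (10.4, 62.5, 4.4), total = 77.3.
E[θ_{C}|data] = α_{C}/Σα = 4.4/77.3 = 0.0569.

0.0569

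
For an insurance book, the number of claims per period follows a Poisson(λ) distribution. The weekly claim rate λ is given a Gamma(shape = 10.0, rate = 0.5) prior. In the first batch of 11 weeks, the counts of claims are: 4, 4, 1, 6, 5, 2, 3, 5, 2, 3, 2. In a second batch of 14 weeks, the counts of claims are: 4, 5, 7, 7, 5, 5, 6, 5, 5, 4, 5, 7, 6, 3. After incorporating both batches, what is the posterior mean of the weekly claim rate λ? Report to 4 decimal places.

4.7451

With a Gamma(shape α, rate β) prior, the Poisson likelihood is conjugate: the posterior is Gamma(α + ΣXᵢ, β + n).
Batch 1: sum of counts S = 37 over n = 11 weeks.
After batch 1: Gamma(α+S, β+n) = Gamma(10.0+37, 0.5+11) = Gamma(47.0, 11.5).
Batch 2: sum of counts S = 74 over n = 14 weeks.
After batch 2: Gamma(α+S, β+n) = Gamma(47.0+74, 11.5+14) = Gamma(121.0, 25.5).
Posterior mean = α/β = 121.0/25.5 = 4.7451.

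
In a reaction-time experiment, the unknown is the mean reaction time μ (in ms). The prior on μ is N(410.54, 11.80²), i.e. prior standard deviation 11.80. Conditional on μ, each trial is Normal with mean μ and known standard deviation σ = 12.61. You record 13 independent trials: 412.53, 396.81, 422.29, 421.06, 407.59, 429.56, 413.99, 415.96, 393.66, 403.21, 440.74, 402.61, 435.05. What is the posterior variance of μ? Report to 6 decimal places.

For Normal data with known variance σ², a Normal(μ₀, σ₀²) prior on μ is conjugate. Posterior precision = 1/σ₀² + n/σ²; posterior mean is the precision-weighted average of μ₀ and x̄.
σ₀² = 11.80² = 139.24, σ² = 12.61² = 159.0121; σ² + n·σ₀² = 159.0121 + 13·139.24 = 1969.1321.
Posterior precision = 1/σ₀² + n/σ² = 1/139.24 + 13/159.0121 = (σ² + n·σ₀²)/(σ₀²σ²) = 1969.1321/(139.24·159.0121); posterior variance σₙ² = σ₀²σ²/(σ² + n·σ₀²) = 139.24·159.0121/1969.1321 = 11.243961.

11.243961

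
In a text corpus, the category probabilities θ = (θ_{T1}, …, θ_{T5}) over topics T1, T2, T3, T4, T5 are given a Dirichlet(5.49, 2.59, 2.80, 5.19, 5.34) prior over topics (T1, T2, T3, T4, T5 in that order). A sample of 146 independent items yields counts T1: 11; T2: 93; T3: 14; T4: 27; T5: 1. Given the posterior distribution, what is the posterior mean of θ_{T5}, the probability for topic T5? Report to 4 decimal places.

The Dirichlet prior is conjugate to the Multinomial likelihood: each posterior αⱼ = prior αⱼ + observed count nⱼ.
Posterior concentration: (16.49, 95.59, 16.80, 32.19, 6.34), total = 167.41.
E[θ_{T5}|data] = α_{T5}/Σα = 6.34/167.41 = 0.0379.

0.0379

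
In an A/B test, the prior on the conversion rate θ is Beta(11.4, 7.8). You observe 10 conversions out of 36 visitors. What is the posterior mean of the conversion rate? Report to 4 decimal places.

The Beta prior is conjugate to a Binomial/Bernoulli likelihood; the update adds successes to α and failures to β.
Posterior: Beta(α+k, β+n−k) = Beta(11.4+10, 7.8+26) = Beta(21.4, 33.8).
Posterior mean = α/(α+β) = 21.4/55.2 = 0.3877.

0.3877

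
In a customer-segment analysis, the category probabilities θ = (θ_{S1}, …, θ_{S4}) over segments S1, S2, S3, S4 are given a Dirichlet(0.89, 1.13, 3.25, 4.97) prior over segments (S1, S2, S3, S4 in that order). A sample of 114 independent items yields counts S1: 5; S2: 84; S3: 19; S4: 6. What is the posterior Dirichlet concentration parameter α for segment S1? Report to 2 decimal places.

The Dirichlet prior is conjugate to the Multinomial likelihood: each posterior αⱼ = prior αⱼ + observed count nⱼ.
Posterior concentration: (5.89, 85.13, 22.25, 10.97), total = 124.24.
α_{S1} = 0.89 + 5 = 5.89.

5.89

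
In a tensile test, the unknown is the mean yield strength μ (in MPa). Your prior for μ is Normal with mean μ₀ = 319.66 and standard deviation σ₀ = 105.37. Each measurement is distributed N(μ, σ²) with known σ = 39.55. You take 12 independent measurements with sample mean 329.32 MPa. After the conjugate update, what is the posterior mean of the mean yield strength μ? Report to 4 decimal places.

329.2079

For Normal data with known variance σ², a Normal(μ₀, σ₀²) prior on μ is conjugate. Posterior precision = 1/σ₀² + n/σ²; posterior mean is the precision-weighted average of μ₀ and x̄.
n·x̄ = 12·329.32 = 3951.84.
σ₀² = 105.37² = 11102.8369, σ² = 39.55² = 1564.2025; σ² + n·σ₀² = 1564.2025 + 12·11102.8369 = 134798.2453.
Posterior mean = (μ₀/σ₀² + n·x̄/σ²)/(1/σ₀² + n/σ²) = (σ²·μ₀ + σ₀²·n·x̄)/(σ² + n·σ₀²) = (1564.2025·319.66 + 11102.8369·3951.84)/134798.2453 = 44376647.946046/134798.2453 = 329.2079.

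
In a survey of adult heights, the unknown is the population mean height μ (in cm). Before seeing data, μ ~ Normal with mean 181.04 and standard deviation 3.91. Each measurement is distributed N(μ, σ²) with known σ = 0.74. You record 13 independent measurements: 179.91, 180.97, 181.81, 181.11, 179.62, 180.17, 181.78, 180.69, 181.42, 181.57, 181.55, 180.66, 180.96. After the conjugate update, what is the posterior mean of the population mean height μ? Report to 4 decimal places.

180.9403

For Normal data with known variance σ², a Normal(μ₀, σ₀²) prior on μ is conjugate. Posterior precision = 1/σ₀² + n/σ²; posterior mean is the precision-weighted average of μ₀ and x̄.
Σxᵢ = 179.91 + 180.97 + 181.81 + 181.11 + 179.62 + 180.17 + 181.78 + 180.69 + 181.42 + 181.57 + 181.55 + 180.66 + 180.96 = 2352.22, so n·x̄ = 2352.22.
σ₀² = 3.91² = 15.2881, σ² = 0.74² = 0.5476; σ² + n·σ₀² = 0.5476 + 13·15.2881 = 199.2929.
Posterior mean = (μ₀/σ₀² + n·x̄/σ²)/(1/σ₀² + n/σ²) = (σ²·μ₀ + σ₀²·n·x̄)/(σ² + n·σ₀²) = (0.5476·181.04 + 15.2881·2352.22)/199.2929 = 36060.112086/199.2929 = 180.9403.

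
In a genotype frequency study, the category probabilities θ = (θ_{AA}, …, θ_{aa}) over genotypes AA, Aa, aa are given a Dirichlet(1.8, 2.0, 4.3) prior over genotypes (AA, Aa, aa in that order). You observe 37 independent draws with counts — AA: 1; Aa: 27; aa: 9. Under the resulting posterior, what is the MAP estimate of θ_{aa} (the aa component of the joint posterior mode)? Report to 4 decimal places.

0.2922

The Dirichlet prior is conjugate to the Multinomial likelihood: each posterior αⱼ = prior αⱼ + observed count nⱼ.
Posterior concentration: (2.8, 29.0, 13.3), total = 45.1.
Joint mode component: (α_{aa}−1)/(Σα−K) = 12.3/42.1 = 0.2922.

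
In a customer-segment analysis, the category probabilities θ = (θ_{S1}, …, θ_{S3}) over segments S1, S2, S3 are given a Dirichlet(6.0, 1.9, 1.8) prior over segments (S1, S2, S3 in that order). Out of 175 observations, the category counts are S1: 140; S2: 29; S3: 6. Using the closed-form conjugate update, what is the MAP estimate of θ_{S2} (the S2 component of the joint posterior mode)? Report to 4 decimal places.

0.1646

The Dirichlet prior is conjugate to the Multinomial likelihood: each posterior αⱼ = prior αⱼ + observed count nⱼ.
Posterior concentration: (146.0, 30.9, 7.8), total = 184.7.
Joint mode component: (α_{S2}−1)/(Σα−K) = 29.9/181.7 = 0.1646.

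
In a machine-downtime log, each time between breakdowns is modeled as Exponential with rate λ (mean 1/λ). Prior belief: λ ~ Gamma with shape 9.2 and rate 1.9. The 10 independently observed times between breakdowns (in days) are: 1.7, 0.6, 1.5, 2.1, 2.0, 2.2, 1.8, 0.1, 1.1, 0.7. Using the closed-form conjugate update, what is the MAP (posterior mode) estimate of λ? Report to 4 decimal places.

1.1592

With a Gamma(shape α, rate β) prior on the exponential rate λ, the posterior after n observations with total T = Σxᵢ is Gamma(α+n, β+T).
Sum of observations T = 13.8 days; n = 10.
Posterior: Gamma(9.2+10, 1.9+13.8) = Gamma(19.2, 15.7).
Mode = (α−1)/β = 1.1592.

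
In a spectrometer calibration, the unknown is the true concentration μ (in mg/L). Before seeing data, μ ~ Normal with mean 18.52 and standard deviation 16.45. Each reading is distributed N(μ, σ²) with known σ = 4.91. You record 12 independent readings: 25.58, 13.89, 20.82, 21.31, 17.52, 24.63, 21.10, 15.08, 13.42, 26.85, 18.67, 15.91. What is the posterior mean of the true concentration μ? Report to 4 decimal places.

19.5573

For Normal data with known variance σ², a Normal(μ₀, σ₀²) prior on μ is conjugate. Posterior precision = 1/σ₀² + n/σ²; posterior mean is the precision-weighted average of μ₀ and x̄.
Σxᵢ = 25.58 + 13.89 + 20.82 + 21.31 + 17.52 + 24.63 + 21.10 + 15.08 + 13.42 + 26.85 + 18.67 + 15.91 = 234.78, so n·x̄ = 234.78.
σ₀² = 16.45² = 270.6025, σ² = 4.91² = 24.1081; σ² + n·σ₀² = 24.1081 + 12·270.6025 = 3271.3381.
Posterior mean = (μ₀/σ₀² + n·x̄/σ²)/(1/σ₀² + n/σ²) = (σ²·μ₀ + σ₀²·n·x̄)/(σ² + n·σ₀²) = (24.1081·18.52 + 270.6025·234.78)/3271.3381 = 63978.536962/3271.3381 = 19.5573.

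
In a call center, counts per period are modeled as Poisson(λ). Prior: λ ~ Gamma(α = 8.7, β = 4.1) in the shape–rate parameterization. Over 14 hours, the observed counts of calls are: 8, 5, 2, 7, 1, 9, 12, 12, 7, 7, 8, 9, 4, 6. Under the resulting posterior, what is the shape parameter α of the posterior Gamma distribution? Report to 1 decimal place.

With a Gamma(shape α, rate β) prior, the Poisson likelihood is conjugate: the posterior is Gamma(α + ΣXᵢ, β + n).
Sum of counts S = 97 over n = 14 hours.
Posterior: Gamma(α+S, β+n) = Gamma(8.7+97, 4.1+14) = Gamma(105.7, 18.1).
Posterior α = 105.7.

105.7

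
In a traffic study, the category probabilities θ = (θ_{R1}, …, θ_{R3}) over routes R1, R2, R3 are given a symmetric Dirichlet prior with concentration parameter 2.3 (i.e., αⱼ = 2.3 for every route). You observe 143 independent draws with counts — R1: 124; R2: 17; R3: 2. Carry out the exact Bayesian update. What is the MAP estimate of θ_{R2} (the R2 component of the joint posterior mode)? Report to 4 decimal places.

The Dirichlet prior is conjugate to the Multinomial likelihood: each posterior αⱼ = prior αⱼ + observed count nⱼ.
Posterior concentration: (126.3, 19.3, 4.3), total = 149.9.
Joint mode component: (α_{R2}−1)/(Σα−K) = 18.3/146.9 = 0.1246.

0.1246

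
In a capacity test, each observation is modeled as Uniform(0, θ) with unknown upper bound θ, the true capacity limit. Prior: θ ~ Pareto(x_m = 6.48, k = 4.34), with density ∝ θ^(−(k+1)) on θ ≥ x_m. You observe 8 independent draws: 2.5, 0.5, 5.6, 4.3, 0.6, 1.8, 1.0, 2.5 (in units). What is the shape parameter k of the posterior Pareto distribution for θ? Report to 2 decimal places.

A Pareto(scale x_m, shape k) prior on the upper bound θ of Uniform(0, θ) is conjugate: posterior is Pareto(max(x_m, max xᵢ), k + n).
Sample maximum = 5.6; prior scale x_m = 6.48 → posterior scale = max = 6.48.
Posterior shape = 4.34 + 8 = 12.34.
Posterior shape k = 12.34.

12.34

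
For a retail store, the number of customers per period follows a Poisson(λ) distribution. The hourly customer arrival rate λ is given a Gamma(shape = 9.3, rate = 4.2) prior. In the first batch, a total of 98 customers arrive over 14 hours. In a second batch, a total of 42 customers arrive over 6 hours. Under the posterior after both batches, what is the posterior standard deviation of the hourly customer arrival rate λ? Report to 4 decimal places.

0.5049

With a Gamma(shape α, rate β) prior, the Poisson likelihood is conjugate: the posterior is Gamma(α + ΣXᵢ, β + n).
After batch 1: Gamma(α+S, β+n) = Gamma(9.3+98, 4.2+14) = Gamma(107.3, 18.2).
After batch 2: Gamma(α+S, β+n) = Gamma(107.3+42, 18.2+6) = Gamma(149.3, 24.2).
SD = √α/β = √149.3/24.2 = 0.5049.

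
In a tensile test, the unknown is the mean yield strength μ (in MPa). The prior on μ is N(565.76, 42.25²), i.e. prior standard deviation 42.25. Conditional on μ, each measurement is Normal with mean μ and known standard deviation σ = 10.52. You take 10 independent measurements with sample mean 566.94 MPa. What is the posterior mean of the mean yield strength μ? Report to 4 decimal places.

566.9327

For Normal data with known variance σ², a Normal(μ₀, σ₀²) prior on μ is conjugate. Posterior precision = 1/σ₀² + n/σ²; posterior mean is the precision-weighted average of μ₀ and x̄.
n·x̄ = 10·566.94 = 5669.4.
σ₀² = 42.25² = 1785.0625, σ² = 10.52² = 110.6704; σ² + n·σ₀² = 110.6704 + 10·1785.0625 = 17961.2954.
Posterior mean = (μ₀/σ₀² + n·x̄/σ²)/(1/σ₀² + n/σ²) = (σ²·μ₀ + σ₀²·n·x̄)/(σ² + n·σ₀²) = (110.6704·565.76 + 1785.0625·5669.4)/17961.2954 = 10182846.223004/17961.2954 = 566.9327.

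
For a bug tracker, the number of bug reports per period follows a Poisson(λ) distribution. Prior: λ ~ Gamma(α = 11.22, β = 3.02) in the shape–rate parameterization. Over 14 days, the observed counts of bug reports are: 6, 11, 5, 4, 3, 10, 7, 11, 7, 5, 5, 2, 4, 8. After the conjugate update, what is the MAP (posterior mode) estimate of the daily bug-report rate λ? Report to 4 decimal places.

5.7709

With a Gamma(shape α, rate β) prior, the Poisson likelihood is conjugate: the posterior is Gamma(α + ΣXᵢ, β + n).
Sum of counts S = 88 over n = 14 days.
Posterior: Gamma(α+S, β+n) = Gamma(11.22+88, 3.02+14) = Gamma(99.22, 17.02).
Mode of Gamma(α,β) for α≥1 is (α−1)/β = 98.22/17.02 = 5.7709.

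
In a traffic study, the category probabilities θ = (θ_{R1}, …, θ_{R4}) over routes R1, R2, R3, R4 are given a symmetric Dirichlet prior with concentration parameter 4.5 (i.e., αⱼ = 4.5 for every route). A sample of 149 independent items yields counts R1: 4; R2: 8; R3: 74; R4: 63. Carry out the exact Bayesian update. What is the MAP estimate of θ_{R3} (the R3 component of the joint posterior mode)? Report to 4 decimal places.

The Dirichlet prior is conjugate to the Multinomial likelihood: each posterior αⱼ = prior αⱼ + observed count nⱼ.
Posterior concentration: (8.5, 12.5, 78.5, 67.5), total = 167.0.
Joint mode component: (α_{R3}−1)/(Σα−K) = 77.5/163.0 = 0.4755.

0.4755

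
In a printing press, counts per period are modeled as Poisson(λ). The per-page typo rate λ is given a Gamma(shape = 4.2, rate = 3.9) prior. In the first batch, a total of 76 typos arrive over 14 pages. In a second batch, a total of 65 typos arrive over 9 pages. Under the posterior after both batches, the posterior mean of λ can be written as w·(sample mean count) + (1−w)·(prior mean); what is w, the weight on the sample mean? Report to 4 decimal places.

0.8550

With a Gamma(shape α, rate β) prior, the Poisson likelihood is conjugate: the posterior is Gamma(α + ΣXᵢ, β + n).
Total number of pages: n = 14 + 9 = 23.
Posterior mean = (α₀+S)/(β₀+n) = [n/(β₀+n)]·(S/n) + [β₀/(β₀+n)]·(α₀/β₀), so only n and β₀ enter the weight.
Weight on data w = n/(β₀+n) = 23/(3.9+23) = 23/26.9 = 0.8550.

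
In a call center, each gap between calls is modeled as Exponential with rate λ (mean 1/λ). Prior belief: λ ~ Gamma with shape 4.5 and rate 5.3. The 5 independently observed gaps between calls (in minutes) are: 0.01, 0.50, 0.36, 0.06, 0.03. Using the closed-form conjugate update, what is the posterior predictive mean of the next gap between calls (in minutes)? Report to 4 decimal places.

0.7365

With a Gamma(shape α, rate β) prior on the exponential rate λ, the posterior after n observations with total T = Σxᵢ is Gamma(α+n, β+T).
Sum of observations T = 0.96 minutes; n = 5.
Posterior: Gamma(4.5+5, 5.3+0.96) = Gamma(9.5, 6.26).
The predictive distribution for the next observation is Lomax; its mean is β/(α−1) = 6.26/8.5 = 0.7365.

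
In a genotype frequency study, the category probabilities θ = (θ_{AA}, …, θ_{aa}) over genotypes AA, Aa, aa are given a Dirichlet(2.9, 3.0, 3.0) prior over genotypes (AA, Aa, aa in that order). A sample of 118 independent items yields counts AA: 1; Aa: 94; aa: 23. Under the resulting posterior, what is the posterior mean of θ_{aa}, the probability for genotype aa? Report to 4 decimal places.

The Dirichlet prior is conjugate to the Multinomial likelihood: each posterior αⱼ = prior αⱼ + observed count nⱼ.
Posterior concentration: (3.9, 97.0, 26.0), total = 126.9.
E[θ_{aa}|data] = α_{aa}/Σα = 26.0/126.9 = 0.2049.

0.2049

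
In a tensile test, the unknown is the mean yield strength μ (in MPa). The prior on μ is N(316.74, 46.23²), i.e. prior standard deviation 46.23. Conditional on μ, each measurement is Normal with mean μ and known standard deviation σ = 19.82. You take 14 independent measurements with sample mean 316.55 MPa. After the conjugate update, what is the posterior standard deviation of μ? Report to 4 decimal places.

5.2627

For Normal data with known variance σ², a Normal(μ₀, σ₀²) prior on μ is conjugate. Posterior precision = 1/σ₀² + n/σ²; posterior mean is the precision-weighted average of μ₀ and x̄.
σ₀² = 46.23² = 2137.2129, σ² = 19.82² = 392.8324; σ² + n·σ₀² = 392.8324 + 14·2137.2129 = 30313.813.
Posterior precision = 1/σ₀² + n/σ² = 1/2137.2129 + 14/392.8324 = (σ² + n·σ₀²)/(σ₀²σ²) = 30313.813/(2137.2129·392.8324); posterior variance σₙ² = σ₀²σ²/(σ² + n·σ₀²) = 2137.2129·392.8324/30313.813 = 27.695839.
Posterior SD = √σₙ² = √(2137.2129·392.8324/30313.813) = 5.2627.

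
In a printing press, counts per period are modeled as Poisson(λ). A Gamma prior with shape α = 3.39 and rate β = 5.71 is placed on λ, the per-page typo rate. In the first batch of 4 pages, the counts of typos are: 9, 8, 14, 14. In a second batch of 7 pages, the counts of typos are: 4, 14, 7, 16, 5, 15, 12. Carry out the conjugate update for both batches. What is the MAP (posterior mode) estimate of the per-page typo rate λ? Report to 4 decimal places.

7.2047

With a Gamma(shape α, rate β) prior, the Poisson likelihood is conjugate: the posterior is Gamma(α + ΣXᵢ, β + n).
Batch 1: sum of counts S = 45 over n = 4 pages.
After batch 1: Gamma(α+S, β+n) = Gamma(3.39+45, 5.71+4) = Gamma(48.39, 9.71).
Batch 2: sum of counts S = 73 over n = 7 pages.
After batch 2: Gamma(α+S, β+n) = Gamma(48.39+73, 9.71+7) = Gamma(121.39, 16.71).
Mode of Gamma(α,β) for α≥1 is (α−1)/β = 120.39/16.71 = 7.2047.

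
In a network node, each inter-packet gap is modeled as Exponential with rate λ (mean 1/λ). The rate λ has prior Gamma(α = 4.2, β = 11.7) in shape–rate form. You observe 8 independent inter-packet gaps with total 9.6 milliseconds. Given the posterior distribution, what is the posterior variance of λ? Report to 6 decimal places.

With a Gamma(shape α, rate β) prior on the exponential rate λ, the posterior after n observations with total T = Σxᵢ is Gamma(α+n, β+T).
Posterior: Gamma(4.2+8, 11.7+9.6) = Gamma(12.2, 21.3).
Var = α/β² = 0.026891.

0.026891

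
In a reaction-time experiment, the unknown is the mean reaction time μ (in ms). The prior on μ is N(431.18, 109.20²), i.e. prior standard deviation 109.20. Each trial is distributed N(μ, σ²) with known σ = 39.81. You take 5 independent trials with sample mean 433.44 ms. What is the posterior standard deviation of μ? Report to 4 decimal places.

17.5716

For Normal data with known variance σ², a Normal(μ₀, σ₀²) prior on μ is conjugate. Posterior precision = 1/σ₀² + n/σ²; posterior mean is the precision-weighted average of μ₀ and x̄.
σ₀² = 109.20² = 11924.64, σ² = 39.81² = 1584.8361; σ² + n·σ₀² = 1584.8361 + 5·11924.64 = 61208.0361.
Posterior precision = 1/σ₀² + n/σ² = 1/11924.64 + 5/1584.8361 = (σ² + n·σ₀²)/(σ₀²σ²) = 61208.0361/(11924.64·1584.8361); posterior variance σₙ² = σ₀²σ²/(σ² + n·σ₀²) = 11924.64·1584.8361/61208.0361 = 308.760110.
Posterior SD = √σₙ² = √(11924.64·1584.8361/61208.0361) = 17.5716.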